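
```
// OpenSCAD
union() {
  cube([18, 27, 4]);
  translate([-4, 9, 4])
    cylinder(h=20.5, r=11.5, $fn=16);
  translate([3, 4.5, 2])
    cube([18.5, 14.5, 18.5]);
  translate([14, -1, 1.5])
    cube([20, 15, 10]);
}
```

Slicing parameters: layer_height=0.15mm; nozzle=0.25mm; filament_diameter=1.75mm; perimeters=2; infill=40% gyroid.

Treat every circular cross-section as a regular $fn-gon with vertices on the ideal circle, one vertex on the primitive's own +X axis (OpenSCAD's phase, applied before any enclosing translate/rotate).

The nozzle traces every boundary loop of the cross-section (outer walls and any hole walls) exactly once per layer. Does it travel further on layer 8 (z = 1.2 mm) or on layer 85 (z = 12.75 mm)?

layer 85 (z = 12.75 mm)

Layer 8 (z = 1.2): the 18×27 cube contributes its full rectangle (perimeter 90.00 mm); the cylinder at (-4, 9) does not reach this height (z outside [4, 24.5]); the cube at (3, 4.5) is not intersected at this z (z outside [2, 20.5]); the cube at (14, -1) is not intersected at this z (z outside [1.5, 11.5]); Merging all regions: only the 18×27 cube is present, so the union is just that shape — boundary = 90.00 mm. So its perimeter = 90.00 mm. Layer 85 (z = 12.75): the cube is absent (z outside [0, 4]); the r=11.5 cylinder at (-4, 9) gives a regular 16-gon of circumradius 11.5 (constant along its height) (perimeter = 2·16·11.500·sin(180°/16) = 71.79 mm); the cube at (3, 4.5) (footprint 18.5×14.5) is included at this height (perimeter 66.00 mm); the cube at (14, -1) is not intersected at this z (z outside [1.5, 11.5]); Merging all regions: the regions partially overlap (shared area 45.41 mm²), so the edge portions inside another operand are dropped and the merged outline is re-measured after clipping — boundary = 105.91 mm. So its perimeter = 105.91 mm. Layer 85 is larger (105.91 vs 90.00 mm).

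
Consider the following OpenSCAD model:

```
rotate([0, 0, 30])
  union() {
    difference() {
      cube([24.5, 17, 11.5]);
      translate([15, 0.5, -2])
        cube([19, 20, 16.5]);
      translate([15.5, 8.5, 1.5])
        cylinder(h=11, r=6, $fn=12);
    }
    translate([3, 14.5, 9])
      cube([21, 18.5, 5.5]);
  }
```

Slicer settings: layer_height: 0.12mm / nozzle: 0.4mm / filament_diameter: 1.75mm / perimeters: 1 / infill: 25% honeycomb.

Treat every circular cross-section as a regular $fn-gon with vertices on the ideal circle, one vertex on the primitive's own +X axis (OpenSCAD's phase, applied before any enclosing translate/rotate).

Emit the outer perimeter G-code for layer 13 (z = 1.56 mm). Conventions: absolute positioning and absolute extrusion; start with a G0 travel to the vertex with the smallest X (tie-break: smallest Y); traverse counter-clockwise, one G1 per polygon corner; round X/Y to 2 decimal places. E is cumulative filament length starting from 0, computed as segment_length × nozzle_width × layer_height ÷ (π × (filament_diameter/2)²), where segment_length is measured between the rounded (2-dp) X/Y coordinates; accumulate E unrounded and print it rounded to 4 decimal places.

G0 X-8.50 Y14.72 Z1.56
G1 X0.00 Y0.00 E0.3392
G1 X21.22 Y12.25 E0.8282
G1 X20.97 Y12.68 E0.8381
G1 X12.74 Y7.93 E1.0277
G1 X11.67 Y9.78 E1.0704
G1 X9.17 Y9.11 E1.1220
G1 X6.17 Y9.92 E1.1840
G1 X3.98 Y12.11 E1.2459
G1 X3.17 Y15.11 E1.3079
G1 X3.98 Y18.11 E1.3699
G1 X5.81 Y19.94 E1.4215
G1 X4.49 Y22.22 E1.4741
G1 X-8.50 Y14.72 E1.7734

At z = 1.56 mm: the 24.5×17 cube contributes its full rectangle; the cube at (15, 0.5) is present — its section is the full 19×20 rectangle; the cylinder at (15.5, 8.5): section is a regular 12-gon, circumradius r=6; After the difference (first − rest): starting from the 24.5×17 cube, the 19×20 cube at (15, 0.5) partially overlaps it — only the 156.75 mm² overlap (of its 380.00 mm²) is removed, clipping the outline; the r=6 cylinder at (15.5, 8.5) partially overlaps it — only the 48.07 mm² overlap (of its 108.00 mm²) is removed, clipping the outline — 1 connected region; the cube at (3, 14.5) is not intersected at this z (z outside [9, 14.5]); Combining (union): only that combined region is present, so the union is just that shape — 1 connected region; (rotated 30° about Z; rotation is an isometry so areas/perimeters/island counts are preserved). The outline is a single polygon with 13 vertices. Extrusion per mm of travel: 0.4 × 0.12 / (π × 0.875²) = 0.019956. Accumulating E over each segment gives final E = 1.7734.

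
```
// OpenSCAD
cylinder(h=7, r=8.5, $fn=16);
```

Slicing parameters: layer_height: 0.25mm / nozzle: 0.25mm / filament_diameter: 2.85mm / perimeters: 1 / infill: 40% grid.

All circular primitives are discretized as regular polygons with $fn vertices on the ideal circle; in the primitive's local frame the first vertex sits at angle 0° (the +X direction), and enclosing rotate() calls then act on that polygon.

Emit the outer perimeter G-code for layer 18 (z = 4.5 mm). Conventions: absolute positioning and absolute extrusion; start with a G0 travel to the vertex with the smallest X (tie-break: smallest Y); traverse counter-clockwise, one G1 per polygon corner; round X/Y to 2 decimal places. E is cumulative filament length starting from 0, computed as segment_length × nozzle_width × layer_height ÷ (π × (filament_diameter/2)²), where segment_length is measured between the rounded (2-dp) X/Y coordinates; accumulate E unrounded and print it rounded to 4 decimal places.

G0 X-8.50 Y0.00 Z4.50
G1 X-7.85 Y-3.25 E0.0325
G1 X-6.01 Y-6.01 E0.0650
G1 X-3.25 Y-7.85 E0.0975
G1 X0.00 Y-8.50 E0.1299
G1 X3.25 Y-7.85 E0.1624
G1 X6.01 Y-6.01 E0.1949
G1 X7.85 Y-3.25 E0.2274
G1 X8.50 Y0.00 E0.2599
G1 X7.85 Y3.25 E0.2923
G1 X6.01 Y6.01 E0.3248
G1 X3.25 Y7.85 E0.3573
G1 X0.00 Y8.50 E0.3898
G1 X-3.25 Y7.85 E0.4223
G1 X-6.01 Y6.01 E0.4548
G1 X-7.85 Y3.25 E0.4873
G1 X-8.50 Y0.00 E0.5198

At z = 4.5 mm: the cylinder: section is a regular 16-gon, circumradius r=8.5. The outline is a single polygon with 16 vertices. Extrusion per mm of travel: 0.25 × 0.25 / (π × 1.425²) = 0.009797. Accumulating E over each segment gives final E = 0.5198.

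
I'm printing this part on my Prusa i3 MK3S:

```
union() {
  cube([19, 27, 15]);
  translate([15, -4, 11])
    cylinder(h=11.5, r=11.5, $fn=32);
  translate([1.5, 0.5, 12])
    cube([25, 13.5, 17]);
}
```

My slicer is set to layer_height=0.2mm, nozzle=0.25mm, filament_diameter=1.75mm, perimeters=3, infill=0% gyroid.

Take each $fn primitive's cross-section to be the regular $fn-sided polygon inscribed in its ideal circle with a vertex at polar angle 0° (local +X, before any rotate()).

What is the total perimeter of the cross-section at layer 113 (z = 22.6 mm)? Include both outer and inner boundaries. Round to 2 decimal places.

At z = 22.6 mm: the cube is absent (z outside [0, 15]); the cylinder at (15, -4) does not reach this height (z outside [11, 22.5]); the cube at (1.5, 0.5) (footprint 25×13.5) is included at this height (perimeter 77.00 mm); Merging all regions: only the 25×13.5 cube at (1.5, 0.5) is present, so the union is just that shape — boundary = 77.00 mm. Overall, the cross-section is a single solid region. Total boundary length (outer) = 77.00 mm.

77.00 mm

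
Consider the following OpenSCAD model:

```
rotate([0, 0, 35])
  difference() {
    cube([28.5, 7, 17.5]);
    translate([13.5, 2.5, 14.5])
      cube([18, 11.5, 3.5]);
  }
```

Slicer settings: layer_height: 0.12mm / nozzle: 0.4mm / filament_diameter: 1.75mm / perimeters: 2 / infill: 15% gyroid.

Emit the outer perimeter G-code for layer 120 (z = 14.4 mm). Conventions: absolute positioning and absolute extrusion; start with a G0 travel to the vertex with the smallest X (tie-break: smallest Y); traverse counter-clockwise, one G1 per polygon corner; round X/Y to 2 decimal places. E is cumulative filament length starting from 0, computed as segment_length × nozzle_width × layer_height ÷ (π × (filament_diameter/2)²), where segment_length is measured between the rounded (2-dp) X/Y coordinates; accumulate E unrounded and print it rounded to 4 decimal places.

At z = 14.4 mm: the cube (footprint 28.5×7) is included at this height; the cube at (13.5, 2.5) is not intersected at this z (z outside [14.5, 18]); After the difference (first − rest): none of the subtracted shapes is present at this height, so the 28.5×7 cube is unchanged — 1 connected region; (rotated 35° about Z; rotation is an isometry so areas/perimeters/island counts are preserved). The outline is a single polygon with 4 vertices. Extrusion per mm of travel: 0.4 × 0.12 / (π × 0.875²) = 0.019956. Accumulating E over each segment gives final E = 1.4171.

G0 X-4.02 Y5.73 Z14.40
G1 X0.00 Y0.00 E0.1397
G1 X23.35 Y16.35 E0.7085
G1 X19.33 Y22.08 E0.8482
G1 X-4.02 Y5.73 E1.4171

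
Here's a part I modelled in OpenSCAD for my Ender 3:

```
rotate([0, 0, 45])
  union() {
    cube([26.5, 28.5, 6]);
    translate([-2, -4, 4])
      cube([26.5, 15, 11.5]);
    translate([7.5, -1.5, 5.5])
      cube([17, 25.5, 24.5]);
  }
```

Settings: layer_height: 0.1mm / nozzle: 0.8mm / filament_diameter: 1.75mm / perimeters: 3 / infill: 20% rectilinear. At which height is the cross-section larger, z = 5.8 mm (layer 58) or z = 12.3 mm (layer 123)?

Layer 58 (z = 5.8): the cube is present — its section is the full 26.5×28.5 rectangle (area 755.25 mm²); the cube at (-2, -4) is present — its section is the full 26.5×15 rectangle (area 397.50 mm²); the 17×25.5 cube at (7.5, -1.5) contributes its full rectangle (area 433.50 mm²); Merging all regions: the regions partially overlap — summed areas 1586.25 mm² minus the doubly-counted overlap 703.00 mm² gives 883.25 mm² — area = 883.25 mm²; (rotated 45° about Z; rotation is an isometry so areas/perimeters/island counts are preserved). So its area = 883.25 mm². Layer 123 (z = 12.3): the cube is absent (z outside [0, 6]); the 26.5×15 cube at (-2, -4) contributes its full rectangle (area 397.50 mm²); the cube at (7.5, -1.5) (footprint 17×25.5) is included at this height (area 433.50 mm²); Combining (union): the regions partially overlap — summed areas 831.00 mm² minus the doubly-counted overlap 212.50 mm² gives 618.50 mm² — area = 618.50 mm²; (rotated 45° about Z; rotation is an isometry so areas/perimeters/island counts are preserved). So its area = 618.50 mm². Layer 58 is larger (883.25 vs 618.50 mm²).

layer 58 (z = 5.8 mm)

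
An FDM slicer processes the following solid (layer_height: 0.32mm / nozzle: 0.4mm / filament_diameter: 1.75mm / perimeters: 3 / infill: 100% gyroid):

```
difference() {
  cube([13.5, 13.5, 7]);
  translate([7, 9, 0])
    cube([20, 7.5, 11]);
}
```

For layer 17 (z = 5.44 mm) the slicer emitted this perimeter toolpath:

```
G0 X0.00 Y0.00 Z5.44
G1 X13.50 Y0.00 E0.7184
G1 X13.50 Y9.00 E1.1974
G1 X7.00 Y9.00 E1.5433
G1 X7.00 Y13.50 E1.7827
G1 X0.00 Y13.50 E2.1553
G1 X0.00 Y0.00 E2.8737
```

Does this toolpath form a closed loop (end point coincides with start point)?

yes

Start point (G0): (0.00, 0.00). End point (last G1): the path returns to the start — closed.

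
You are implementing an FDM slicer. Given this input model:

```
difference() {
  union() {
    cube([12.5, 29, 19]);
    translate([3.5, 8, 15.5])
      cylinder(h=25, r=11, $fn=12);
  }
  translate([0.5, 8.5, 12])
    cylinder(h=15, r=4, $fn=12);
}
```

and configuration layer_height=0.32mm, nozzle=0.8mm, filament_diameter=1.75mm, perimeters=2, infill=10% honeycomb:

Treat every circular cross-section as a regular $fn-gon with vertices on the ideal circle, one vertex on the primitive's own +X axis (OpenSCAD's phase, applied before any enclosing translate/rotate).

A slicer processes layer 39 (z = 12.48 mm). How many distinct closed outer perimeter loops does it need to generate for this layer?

1

At z = 12.48 mm: the 12.5×29 cube contributes its full rectangle; the cylinder at (3.5, 8) is not intersected at this z (z outside [15.5, 40.5]); Merging all regions: only the 12.5×29 cube is present, so the union is just that shape — 1 connected region; the cylinder at (0.5, 8.5): section is a regular 12-gon, circumradius r=4; Subtracting the remaining from the first: starting from the result so far, the r=4 cylinder at (0.5, 8.5) partially overlaps it — only the 27.93 mm² overlap (of its 48.00 mm²) is removed, clipping the outline — 1 connected region. The result has 1 disconnected region.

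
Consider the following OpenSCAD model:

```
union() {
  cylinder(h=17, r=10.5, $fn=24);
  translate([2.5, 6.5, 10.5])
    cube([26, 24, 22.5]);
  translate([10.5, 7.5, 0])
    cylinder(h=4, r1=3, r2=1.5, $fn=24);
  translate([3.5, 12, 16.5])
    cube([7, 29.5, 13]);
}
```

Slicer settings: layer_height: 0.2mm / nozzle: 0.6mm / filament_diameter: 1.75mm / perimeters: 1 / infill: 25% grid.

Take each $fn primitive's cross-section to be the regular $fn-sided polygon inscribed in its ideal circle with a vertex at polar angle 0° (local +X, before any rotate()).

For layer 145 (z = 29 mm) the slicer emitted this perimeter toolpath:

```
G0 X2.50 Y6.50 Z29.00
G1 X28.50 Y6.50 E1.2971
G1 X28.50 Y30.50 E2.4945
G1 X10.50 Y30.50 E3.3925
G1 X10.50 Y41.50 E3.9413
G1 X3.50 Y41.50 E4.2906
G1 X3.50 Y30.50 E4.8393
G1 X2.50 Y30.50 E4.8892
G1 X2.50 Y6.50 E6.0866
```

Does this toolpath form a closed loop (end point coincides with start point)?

yes

Start point (G0): (2.50, 6.50). End point (last G1): the path returns to the start — closed.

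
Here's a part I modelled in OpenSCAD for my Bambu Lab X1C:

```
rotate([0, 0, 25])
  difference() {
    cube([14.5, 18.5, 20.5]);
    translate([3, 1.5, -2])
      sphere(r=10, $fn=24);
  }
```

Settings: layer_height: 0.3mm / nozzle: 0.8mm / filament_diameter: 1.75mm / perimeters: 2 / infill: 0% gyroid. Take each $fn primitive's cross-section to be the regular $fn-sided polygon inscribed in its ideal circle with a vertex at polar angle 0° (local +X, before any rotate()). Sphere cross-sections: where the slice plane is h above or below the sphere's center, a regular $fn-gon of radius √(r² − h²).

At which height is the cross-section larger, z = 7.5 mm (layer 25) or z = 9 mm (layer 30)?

layer 30 (z = 9 mm)

Layer 25 (z = 7.5): the 14.5×18.5 cube contributes its full rectangle (area 268.25 mm²); the r=10 sphere at (3, 1.5) slices to a regular 24-gon of circumradius 3.122 (√(r²−h²) with h=9.5 from center) (area = (24/2)·3.122²·sin(360°/24) = 30.28 mm²); Taking the first minus the rest: starting from the 14.5×18.5 cube (268.25 mm²), the r=10 sphere at (3, 1.5) partially overlaps it — only the 23.96 mm² overlap (of its 30.28 mm²) is removed, clipping the outline — area = 244.29 mm²; (rotated 25° about Z; rotation is an isometry so areas/perimeters/island counts are preserved). So its area = 244.29 mm². Layer 30 (z = 9): the cube is present — its section is the full 14.5×18.5 rectangle (area 268.25 mm²); the sphere at (3, 1.5) does not reach this height (|z−center|=11.000 > r=10); Taking the first minus the rest: none of the subtracted shapes is present at this height, so the 14.5×18.5 cube is unchanged — area = 268.25 mm²; (whole slice rotated 25° about Z — lengths, areas and connectivity unchanged). So its area = 268.25 mm². Layer 30 is larger (268.25 vs 244.29 mm²).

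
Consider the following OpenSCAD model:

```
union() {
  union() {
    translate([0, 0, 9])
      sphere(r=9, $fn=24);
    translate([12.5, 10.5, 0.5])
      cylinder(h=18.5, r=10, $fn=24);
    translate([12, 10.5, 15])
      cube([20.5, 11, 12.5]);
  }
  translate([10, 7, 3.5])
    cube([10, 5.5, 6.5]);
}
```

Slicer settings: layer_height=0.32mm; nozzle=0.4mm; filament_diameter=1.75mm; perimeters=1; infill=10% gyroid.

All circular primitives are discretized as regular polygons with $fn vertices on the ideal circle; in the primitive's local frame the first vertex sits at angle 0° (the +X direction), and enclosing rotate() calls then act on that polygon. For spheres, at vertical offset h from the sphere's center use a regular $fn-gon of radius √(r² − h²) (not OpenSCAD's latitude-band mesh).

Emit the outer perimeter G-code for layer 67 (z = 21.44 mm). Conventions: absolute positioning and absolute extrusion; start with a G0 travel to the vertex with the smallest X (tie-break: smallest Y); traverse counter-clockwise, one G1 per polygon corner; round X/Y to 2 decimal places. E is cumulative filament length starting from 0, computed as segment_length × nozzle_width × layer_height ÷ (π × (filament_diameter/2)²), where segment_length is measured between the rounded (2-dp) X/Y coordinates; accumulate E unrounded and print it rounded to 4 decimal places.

G0 X12.00 Y10.50 Z21.44
G1 X32.50 Y10.50 E1.0909
G1 X32.50 Y21.50 E1.6763
G1 X12.00 Y21.50 E2.7672
G1 X12.00 Y10.50 E3.3526

At z = 21.44 mm: the sphere is absent (|z−center|=12.440 > r=9); the cylinder at (12.5, 10.5) does not reach this height (z outside [0.5, 19]); the 20.5×11 cube at (12, 10.5) contributes its full rectangle; Taking the union: only the 20.5×11 cube at (12, 10.5) is present, so the union is just that shape — 1 connected region; the cube at (10, 7) is absent (z outside [3.5, 10]); Combining (union): only that combined region is present, so the union is just that shape — 1 connected region. The outline is a single polygon with 4 vertices. Extrusion per mm of travel: 0.4 × 0.32 / (π × 0.875²) = 0.053216. Accumulating E over each segment gives final E = 3.3526.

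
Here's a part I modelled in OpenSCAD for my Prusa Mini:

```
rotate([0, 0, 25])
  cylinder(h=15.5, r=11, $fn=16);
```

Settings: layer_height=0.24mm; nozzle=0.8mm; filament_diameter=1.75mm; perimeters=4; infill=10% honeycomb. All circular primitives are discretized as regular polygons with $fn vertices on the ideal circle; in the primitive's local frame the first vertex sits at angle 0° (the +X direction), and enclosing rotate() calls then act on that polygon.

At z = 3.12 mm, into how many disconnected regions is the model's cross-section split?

At z = 3.12 mm: the cylinder: section is a regular 16-gon, circumradius r=11; (rotated 25° about Z; rotation is an isometry so areas/perimeters/island counts are preserved). The result has 1 disconnected region.

1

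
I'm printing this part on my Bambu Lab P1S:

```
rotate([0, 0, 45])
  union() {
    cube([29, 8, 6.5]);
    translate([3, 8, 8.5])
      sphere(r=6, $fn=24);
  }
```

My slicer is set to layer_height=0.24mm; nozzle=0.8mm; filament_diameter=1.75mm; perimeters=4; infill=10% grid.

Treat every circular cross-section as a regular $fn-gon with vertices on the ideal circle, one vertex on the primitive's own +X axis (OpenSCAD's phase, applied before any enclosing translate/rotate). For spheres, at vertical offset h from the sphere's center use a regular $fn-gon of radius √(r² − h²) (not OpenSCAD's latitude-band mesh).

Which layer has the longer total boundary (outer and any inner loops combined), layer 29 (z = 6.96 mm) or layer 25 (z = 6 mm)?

Layer 29 (z = 6.96): the cube does not reach this height (z outside [0, 6.5]); the sphere at (3, 8): section is a regular 24-gon, circumradius = √(r²−h²) = √(6²−1.54²) = 5.799 (perimeter = 2·24·5.799·sin(180°/24) = 36.33 mm); Combining (union): only the r=6 sphere at (3, 8) is present, so the union is just that shape — boundary = 36.33 mm; (rotated 45° about Z; rotation is an isometry so areas/perimeters/island counts are preserved). So its perimeter = 36.33 mm. Layer 25 (z = 6): the 29×8 cube contributes its full rectangle (perimeter 74.00 mm); the sphere at (3, 8): section is a regular 24-gon, circumradius = √(r²−h²) = √(6²−2.5²) = 5.454 (perimeter = 2·24·5.454·sin(180°/24) = 34.17 mm); Combining (union): the regions partially overlap (shared area 38.50 mm²), so the edge portions inside another operand are dropped and the merged outline is re-measured after clipping — boundary = 83.47 mm; (whole slice rotated 45° about Z — lengths, areas and connectivity unchanged). So its perimeter = 83.47 mm. Layer 25 is larger (83.47 vs 36.33 mm).

layer 25 (z = 6 mm)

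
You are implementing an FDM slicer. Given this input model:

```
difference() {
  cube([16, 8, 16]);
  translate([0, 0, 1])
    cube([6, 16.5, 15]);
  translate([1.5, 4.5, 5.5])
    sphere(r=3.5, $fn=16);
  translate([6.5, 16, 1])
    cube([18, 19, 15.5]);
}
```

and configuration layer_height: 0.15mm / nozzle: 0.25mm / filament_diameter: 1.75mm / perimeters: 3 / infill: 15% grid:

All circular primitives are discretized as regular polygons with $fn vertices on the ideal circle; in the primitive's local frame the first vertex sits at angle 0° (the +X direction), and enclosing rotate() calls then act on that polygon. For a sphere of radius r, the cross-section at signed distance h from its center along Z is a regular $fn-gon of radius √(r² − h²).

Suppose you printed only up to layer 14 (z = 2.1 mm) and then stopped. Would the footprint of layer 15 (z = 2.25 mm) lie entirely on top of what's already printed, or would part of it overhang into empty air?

entirely on top

Compare the two slices. At z = 2.1: the 16×8 cube contributes its full rectangle (area 128.00 mm²); the cube (footprint 6×16.5) is included at this height (area 99.00 mm²); the r=3.5 sphere at (1.5, 4.5) slices to a regular 16-gon of circumradius 0.831 (√(r²−h²) with h=3.4 from center) (area = (16/2)·0.831²·sin(360°/16) = 2.11 mm²); the 18×19 cube at (6.5, 16) contributes its full rectangle (area 342.00 mm²); Taking the first minus the rest: starting from the 16×8 cube (128.00 mm²), the 6×16.5 cube partially overlaps it — only the 48.00 mm² overlap (of its 99.00 mm²) is removed, clipping the outline; the r=3.5 sphere at (1.5, 4.5) misses the remaining region (no effect); the 18×19 cube at (6.5, 16) misses the remaining region (no effect) — area = 80.00 mm². At z = 2.25: the cube (footprint 16×8) is included at this height (area 128.00 mm²); the cube is present — its section is the full 6×16.5 rectangle (area 99.00 mm²); the r=3.5 sphere at (1.5, 4.5) contributes a regular 16-gon of circumradius √(3.5²−3.25²) = 1.299 (area = (16/2)·1.299²·sin(360°/16) = 5.17 mm²); the cube at (6.5, 16) (footprint 18×19) is included at this height (area 342.00 mm²); After the difference (first − rest): starting from the 16×8 cube (128.00 mm²), the 6×16.5 cube partially overlaps it — only the 48.00 mm² overlap (of its 99.00 mm²) is removed, clipping the outline; the r=3.5 sphere at (1.5, 4.5) misses the remaining region (no effect); the 18×19 cube at (6.5, 16) misses the remaining region (no effect) — area = 80.00 mm². Checking containment: the cross-section at z = 2.25 is a subset of the cross-section at z = 2.1.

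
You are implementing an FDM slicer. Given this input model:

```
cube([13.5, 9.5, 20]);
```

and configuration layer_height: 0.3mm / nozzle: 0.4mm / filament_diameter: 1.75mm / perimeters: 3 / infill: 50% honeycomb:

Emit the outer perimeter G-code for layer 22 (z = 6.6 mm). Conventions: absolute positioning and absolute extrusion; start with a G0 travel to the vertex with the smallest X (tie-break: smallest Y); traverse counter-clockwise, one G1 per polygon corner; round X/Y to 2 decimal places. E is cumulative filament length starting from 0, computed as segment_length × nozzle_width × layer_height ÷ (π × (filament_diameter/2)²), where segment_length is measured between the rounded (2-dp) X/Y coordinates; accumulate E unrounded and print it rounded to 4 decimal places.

At z = 6.6 mm: the 13.5×9.5 cube contributes its full rectangle. The outline is a single polygon with 4 vertices. Extrusion per mm of travel: 0.4 × 0.3 / (π × 0.875²) = 0.049890. Accumulating E over each segment gives final E = 2.2949.

G0 X0.00 Y0.00 Z6.60
G1 X13.50 Y0.00 E0.6735
G1 X13.50 Y9.50 E1.1475
G1 X0.00 Y9.50 E1.8210
G1 X0.00 Y0.00 E2.2949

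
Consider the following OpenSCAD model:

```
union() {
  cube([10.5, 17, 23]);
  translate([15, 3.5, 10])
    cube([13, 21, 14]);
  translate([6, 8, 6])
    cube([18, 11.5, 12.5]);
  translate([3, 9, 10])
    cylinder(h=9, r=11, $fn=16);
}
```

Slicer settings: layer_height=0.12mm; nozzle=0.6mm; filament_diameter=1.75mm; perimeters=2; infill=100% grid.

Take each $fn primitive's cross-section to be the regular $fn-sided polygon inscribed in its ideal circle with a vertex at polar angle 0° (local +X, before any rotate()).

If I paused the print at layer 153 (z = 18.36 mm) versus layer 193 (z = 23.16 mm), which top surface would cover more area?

Layer 153 (z = 18.36): the cube is present — its section is the full 10.5×17 rectangle (area 178.50 mm²); the 13×21 cube at (15, 3.5) contributes its full rectangle (area 273.00 mm²); the cube at (6, 8) (footprint 18×11.5) is included at this height (area 207.00 mm²); the cylinder at (3, 9): section is a regular 16-gon, circumradius r=11 (area = (16/2)·11.000²·sin(360°/16) = 370.44 mm²); Merging all regions: the regions partially overlap — summed areas 1028.94 mm² minus the doubly-counted overlap 349.60 mm² gives 679.34 mm² — area = 679.34 mm². So its area = 679.34 mm². Layer 193 (z = 23.16): the cube is absent (z outside [0, 23]); the 13×21 cube at (15, 3.5) contributes its full rectangle (area 273.00 mm²); the cube at (6, 8) does not reach this height (z outside [6, 18.5]); the cylinder at (3, 9) is absent (z outside [10, 19]); Combining (union): only the 13×21 cube at (15, 3.5) is present, so the union is just that shape — area = 273.00 mm². So its area = 273.00 mm². Layer 153 is larger (679.34 vs 273.00 mm²).

layer 153 (z = 18.36 mm)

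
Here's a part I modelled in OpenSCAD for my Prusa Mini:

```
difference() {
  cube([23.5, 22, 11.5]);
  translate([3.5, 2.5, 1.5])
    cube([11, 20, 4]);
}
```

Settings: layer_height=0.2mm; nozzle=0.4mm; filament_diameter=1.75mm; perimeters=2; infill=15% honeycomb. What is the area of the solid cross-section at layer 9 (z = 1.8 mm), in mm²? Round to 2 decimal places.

302.50 mm²

At z = 1.8 mm: the cube is present — its section is the full 23.5×22 rectangle (area 517.00 mm²); the cube at (3.5, 2.5) (footprint 11×20) is included at this height (area 220.00 mm²); After the difference (first − rest): starting from the 23.5×22 cube (517.00 mm²), the 11×20 cube at (3.5, 2.5) partially overlaps it — only the 214.50 mm² overlap (of its 220.00 mm²) is removed, clipping the outline — area = 302.50 mm². Overall, the cross-section is a single solid region. Net area = 302.50 mm².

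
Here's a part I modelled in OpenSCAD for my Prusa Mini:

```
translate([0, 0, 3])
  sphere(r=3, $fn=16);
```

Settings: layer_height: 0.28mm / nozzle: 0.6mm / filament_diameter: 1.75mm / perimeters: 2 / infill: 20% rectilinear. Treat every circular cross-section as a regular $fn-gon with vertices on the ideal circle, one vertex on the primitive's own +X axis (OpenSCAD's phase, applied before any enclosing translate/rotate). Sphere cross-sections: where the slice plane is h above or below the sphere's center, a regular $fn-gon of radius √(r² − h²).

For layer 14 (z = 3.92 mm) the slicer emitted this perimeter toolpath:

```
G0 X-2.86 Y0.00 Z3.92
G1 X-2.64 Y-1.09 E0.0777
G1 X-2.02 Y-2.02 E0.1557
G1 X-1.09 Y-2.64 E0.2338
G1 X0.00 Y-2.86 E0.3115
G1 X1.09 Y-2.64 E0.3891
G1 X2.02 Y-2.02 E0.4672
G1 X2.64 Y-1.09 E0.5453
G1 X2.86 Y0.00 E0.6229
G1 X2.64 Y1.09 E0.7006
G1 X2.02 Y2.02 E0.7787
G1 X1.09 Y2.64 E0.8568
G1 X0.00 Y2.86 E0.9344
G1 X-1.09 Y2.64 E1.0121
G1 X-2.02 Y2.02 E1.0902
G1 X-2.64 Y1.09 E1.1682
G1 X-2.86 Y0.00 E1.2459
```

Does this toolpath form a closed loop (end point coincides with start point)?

yes

Start point (G0): (-2.86, 0.00). End point (last G1): the path returns to the start — closed.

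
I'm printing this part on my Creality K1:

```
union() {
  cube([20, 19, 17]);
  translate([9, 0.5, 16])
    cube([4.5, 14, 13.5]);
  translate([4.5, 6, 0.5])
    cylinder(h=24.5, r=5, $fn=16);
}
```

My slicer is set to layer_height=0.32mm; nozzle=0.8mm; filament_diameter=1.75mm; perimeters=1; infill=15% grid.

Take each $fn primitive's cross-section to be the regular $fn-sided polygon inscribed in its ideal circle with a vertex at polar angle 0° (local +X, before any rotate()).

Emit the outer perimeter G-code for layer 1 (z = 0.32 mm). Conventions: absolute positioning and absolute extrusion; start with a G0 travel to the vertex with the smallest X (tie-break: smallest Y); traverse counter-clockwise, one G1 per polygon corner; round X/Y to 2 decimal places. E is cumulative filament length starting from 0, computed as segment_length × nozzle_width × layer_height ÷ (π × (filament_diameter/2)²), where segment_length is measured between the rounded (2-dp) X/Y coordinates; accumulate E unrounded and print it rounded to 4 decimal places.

G0 X0.00 Y0.00 Z0.32
G1 X20.00 Y0.00 E2.1286
G1 X20.00 Y19.00 E4.1509
G1 X0.00 Y19.00 E6.2795
G1 X0.00 Y0.00 E8.3017

At z = 0.32 mm: the cube is present — its section is the full 20×19 rectangle; the cube at (9, 0.5) does not reach this height (z outside [16, 29.5]); the cylinder at (4.5, 6) does not reach this height (z outside [0.5, 25]); Merging all regions: only the 20×19 cube is present, so the union is just that shape — 1 connected region. The outline is a single polygon with 4 vertices. Extrusion per mm of travel: 0.8 × 0.32 / (π × 0.875²) = 0.106432. Accumulating E over each segment gives final E = 8.3017.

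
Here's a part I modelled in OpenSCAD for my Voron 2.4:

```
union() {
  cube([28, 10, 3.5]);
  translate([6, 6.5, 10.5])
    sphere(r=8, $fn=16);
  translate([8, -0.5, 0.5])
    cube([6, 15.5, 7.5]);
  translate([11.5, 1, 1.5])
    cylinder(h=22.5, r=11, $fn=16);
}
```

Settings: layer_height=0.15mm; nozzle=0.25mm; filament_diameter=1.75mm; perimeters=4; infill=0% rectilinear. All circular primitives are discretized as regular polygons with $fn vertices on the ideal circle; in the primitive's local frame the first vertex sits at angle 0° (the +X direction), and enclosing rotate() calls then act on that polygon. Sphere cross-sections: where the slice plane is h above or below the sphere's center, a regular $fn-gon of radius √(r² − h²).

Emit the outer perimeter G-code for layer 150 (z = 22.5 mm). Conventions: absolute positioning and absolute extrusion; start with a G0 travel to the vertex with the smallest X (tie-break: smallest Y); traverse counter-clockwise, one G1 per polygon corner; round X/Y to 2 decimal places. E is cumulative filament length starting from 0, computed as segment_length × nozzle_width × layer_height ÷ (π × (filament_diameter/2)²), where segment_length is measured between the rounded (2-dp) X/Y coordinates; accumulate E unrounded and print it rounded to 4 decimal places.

G0 X0.50 Y1.00 Z22.50
G1 X1.34 Y-3.21 E0.0669
G1 X3.72 Y-6.78 E0.1338
G1 X7.29 Y-9.16 E0.2007
G1 X11.50 Y-10.00 E0.2676
G1 X15.71 Y-9.16 E0.3346
G1 X19.28 Y-6.78 E0.4015
G1 X21.66 Y-3.21 E0.4684
G1 X22.50 Y1.00 E0.5353
G1 X21.66 Y5.21 E0.6022
G1 X19.28 Y8.78 E0.6691
G1 X15.71 Y11.16 E0.7360
G1 X11.50 Y12.00 E0.8029
G1 X7.29 Y11.16 E0.8699
G1 X3.72 Y8.78 E0.9368
G1 X1.34 Y5.21 E1.0037
G1 X0.50 Y1.00 E1.0706

At z = 22.5 mm: the cube does not reach this height (z outside [0, 3.5]); the sphere at (6, 6.5) is absent (|z−center|=12.000 > r=8); the cube at (8, -0.5) does not reach this height (z outside [0.5, 8]); the cylinder at (11.5, 1): section is a regular 16-gon, circumradius r=11; Taking the union: only the r=11 cylinder at (11.5, 1) is present, so the union is just that shape — 1 connected region. The outline is a single polygon with 16 vertices. Extrusion per mm of travel: 0.25 × 0.15 / (π × 0.875²) = 0.015591. Accumulating E over each segment gives final E = 1.0706.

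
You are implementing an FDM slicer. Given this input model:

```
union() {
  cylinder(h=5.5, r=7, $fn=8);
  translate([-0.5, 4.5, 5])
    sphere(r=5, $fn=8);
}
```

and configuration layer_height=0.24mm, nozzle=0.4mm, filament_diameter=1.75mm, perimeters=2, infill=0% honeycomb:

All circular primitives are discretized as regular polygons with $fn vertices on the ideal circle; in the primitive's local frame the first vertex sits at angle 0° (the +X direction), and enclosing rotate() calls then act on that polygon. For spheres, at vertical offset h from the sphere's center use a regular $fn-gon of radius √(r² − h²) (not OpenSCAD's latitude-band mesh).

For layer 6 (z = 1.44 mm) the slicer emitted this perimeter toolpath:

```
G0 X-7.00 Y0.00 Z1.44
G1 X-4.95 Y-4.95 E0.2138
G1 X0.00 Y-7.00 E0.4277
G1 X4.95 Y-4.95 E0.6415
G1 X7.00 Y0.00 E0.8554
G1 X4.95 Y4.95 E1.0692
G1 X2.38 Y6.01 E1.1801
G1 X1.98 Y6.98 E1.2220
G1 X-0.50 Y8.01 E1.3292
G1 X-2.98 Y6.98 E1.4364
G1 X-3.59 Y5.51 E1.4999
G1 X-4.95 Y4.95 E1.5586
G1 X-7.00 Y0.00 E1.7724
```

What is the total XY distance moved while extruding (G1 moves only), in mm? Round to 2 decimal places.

Sum the Euclidean lengths of each G1 segment: total = 44.41 mm.

44.41 mm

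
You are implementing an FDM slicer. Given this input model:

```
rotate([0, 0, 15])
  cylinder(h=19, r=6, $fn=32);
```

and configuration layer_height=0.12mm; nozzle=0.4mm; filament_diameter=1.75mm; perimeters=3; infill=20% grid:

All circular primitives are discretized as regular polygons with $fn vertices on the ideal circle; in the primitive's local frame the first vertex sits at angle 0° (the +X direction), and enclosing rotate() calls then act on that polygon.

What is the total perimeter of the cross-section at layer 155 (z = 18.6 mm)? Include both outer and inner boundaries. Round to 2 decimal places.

37.64 mm

At z = 18.6 mm: the cylinder: section is a regular 32-gon, circumradius r=6 (perimeter = 2·32·6.000·sin(180°/32) = 37.64 mm); (rotated 15° about Z; rotation is an isometry so areas/perimeters/island counts are preserved). Overall, the cross-section is a single solid region. Total boundary length (outer) = 37.64 mm.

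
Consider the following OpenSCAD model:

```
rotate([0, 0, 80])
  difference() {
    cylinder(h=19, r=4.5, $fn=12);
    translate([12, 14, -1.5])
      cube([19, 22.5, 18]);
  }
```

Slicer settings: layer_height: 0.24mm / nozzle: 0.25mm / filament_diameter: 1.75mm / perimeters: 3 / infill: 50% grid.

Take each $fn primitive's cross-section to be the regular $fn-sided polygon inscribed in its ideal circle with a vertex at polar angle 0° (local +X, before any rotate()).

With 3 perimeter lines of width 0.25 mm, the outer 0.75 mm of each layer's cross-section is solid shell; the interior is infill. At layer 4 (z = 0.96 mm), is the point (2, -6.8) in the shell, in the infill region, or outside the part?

outside

At z = 0.96 mm: the cylinder: section is a regular 12-gon, circumradius r=4.5; the cube at (12, 14) (footprint 19×22.5) is included at this height; Subtracting the remaining from the first: starting from the r=4.5 cylinder, the 19×22.5 cube at (12, 14) misses the remaining region (no effect) — 1 connected region; (whole slice rotated 80° about Z — lengths, areas and connectivity unchanged). Overall, the cross-section is a single solid region. Undo the 80° rotation: the query point maps to (-6.349, -3.150) in the un-rotated model frame. The nearest boundary edge runs (-2.25, -3.90)→(-3.90, -2.25); distance from the point to it = 2.61 mm. The point is not inside any of the regions above, so it lies outside the cross-section (2.61 mm from the nearest boundary).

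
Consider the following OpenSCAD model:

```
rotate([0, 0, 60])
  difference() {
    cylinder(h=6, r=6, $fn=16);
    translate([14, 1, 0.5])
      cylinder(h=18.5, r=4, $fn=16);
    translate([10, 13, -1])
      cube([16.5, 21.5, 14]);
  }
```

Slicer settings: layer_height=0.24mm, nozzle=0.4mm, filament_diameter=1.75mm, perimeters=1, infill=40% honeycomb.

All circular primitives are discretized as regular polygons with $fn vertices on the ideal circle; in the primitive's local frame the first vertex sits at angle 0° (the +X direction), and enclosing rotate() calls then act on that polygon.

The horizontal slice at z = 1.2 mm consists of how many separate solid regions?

At z = 1.2 mm: the r=6 cylinder gives a regular 16-gon of circumradius 6 (constant along its height); the cylinder at (14, 1): section is a regular 16-gon, circumradius r=4; the 16.5×21.5 cube at (10, 13) contributes its full rectangle; Subtracting the remaining from the first: starting from the r=6 cylinder, the r=4 cylinder at (14, 1) misses the remaining region (no effect); the 16.5×21.5 cube at (10, 13) misses the remaining region (no effect) — 1 connected region; (rotated 60° about Z; rotation is an isometry so areas/perimeters/island counts are preserved). The result has 1 disconnected region.

1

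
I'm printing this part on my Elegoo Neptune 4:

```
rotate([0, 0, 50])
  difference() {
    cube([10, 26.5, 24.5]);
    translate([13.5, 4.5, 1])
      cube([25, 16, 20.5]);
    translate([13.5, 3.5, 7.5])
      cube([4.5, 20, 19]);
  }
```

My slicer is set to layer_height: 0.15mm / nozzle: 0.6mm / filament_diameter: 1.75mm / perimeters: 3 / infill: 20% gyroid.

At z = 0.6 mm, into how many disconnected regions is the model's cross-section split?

1

At z = 0.6 mm: the 10×26.5 cube contributes its full rectangle; the cube at (13.5, 4.5) is not intersected at this z (z outside [1, 21.5]); the cube at (13.5, 3.5) is not intersected at this z (z outside [7.5, 26.5]); Taking the first minus the rest: none of the subtracted shapes is present at this height, so the 10×26.5 cube is unchanged — 1 connected region; (rotated 50° about Z; rotation is an isometry so areas/perimeters/island counts are preserved). The result has 1 disconnected region.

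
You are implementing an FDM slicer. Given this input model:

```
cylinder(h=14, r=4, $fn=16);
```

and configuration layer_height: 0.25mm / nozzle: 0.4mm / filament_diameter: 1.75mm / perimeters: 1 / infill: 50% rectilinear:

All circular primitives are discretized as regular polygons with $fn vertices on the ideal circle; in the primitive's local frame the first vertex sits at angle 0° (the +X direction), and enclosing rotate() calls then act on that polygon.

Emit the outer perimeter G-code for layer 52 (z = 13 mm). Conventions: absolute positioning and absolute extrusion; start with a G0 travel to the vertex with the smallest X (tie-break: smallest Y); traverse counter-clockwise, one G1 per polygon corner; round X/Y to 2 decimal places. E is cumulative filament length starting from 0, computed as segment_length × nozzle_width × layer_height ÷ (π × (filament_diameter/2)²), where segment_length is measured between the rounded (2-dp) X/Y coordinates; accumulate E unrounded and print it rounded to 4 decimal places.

G0 X-4.00 Y0.00 Z13.00
G1 X-3.70 Y-1.53 E0.0648
G1 X-2.83 Y-2.83 E0.1299
G1 X-1.53 Y-3.70 E0.1949
G1 X0.00 Y-4.00 E0.2597
G1 X1.53 Y-3.70 E0.3245
G1 X2.83 Y-2.83 E0.3896
G1 X3.70 Y-1.53 E0.4546
G1 X4.00 Y0.00 E0.5194
G1 X3.70 Y1.53 E0.5842
G1 X2.83 Y2.83 E0.6493
G1 X1.53 Y3.70 E0.7143
G1 X0.00 Y4.00 E0.7791
G1 X-1.53 Y3.70 E0.8440
G1 X-2.83 Y2.83 E0.9090
G1 X-3.70 Y1.53 E0.9740
G1 X-4.00 Y0.00 E1.0388

At z = 13 mm: the r=4 cylinder contributes a regular 16-gon of circumradius 4. The outline is a single polygon with 16 vertices. Extrusion per mm of travel: 0.4 × 0.25 / (π × 0.875²) = 0.041575. Accumulating E over each segment gives final E = 1.0388.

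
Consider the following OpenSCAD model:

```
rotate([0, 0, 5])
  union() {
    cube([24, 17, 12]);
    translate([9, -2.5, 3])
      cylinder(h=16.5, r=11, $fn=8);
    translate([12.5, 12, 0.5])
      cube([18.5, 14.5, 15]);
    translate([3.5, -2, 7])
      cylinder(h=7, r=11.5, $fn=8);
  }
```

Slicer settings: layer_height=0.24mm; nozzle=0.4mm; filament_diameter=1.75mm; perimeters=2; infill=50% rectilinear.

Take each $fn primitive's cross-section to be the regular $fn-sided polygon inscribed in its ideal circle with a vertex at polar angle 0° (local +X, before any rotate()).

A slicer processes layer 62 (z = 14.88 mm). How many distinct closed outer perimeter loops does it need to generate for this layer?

At z = 14.88 mm: the cube is absent (z outside [0, 12]); the r=11 cylinder at (9, -2.5) contributes a regular 8-gon of circumradius 11; the cube at (12.5, 12) is present — its section is the full 18.5×14.5 rectangle; the cylinder at (3.5, -2) is absent (z outside [7, 14]); Combining (union): the 2 present regions are separate (no shared area or edge), so areas and boundary lengths simply add and each stays a separate island — 2 connected regions; (whole slice rotated 5° about Z — lengths, areas and connectivity unchanged). The result has 2 disconnected regions.

2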